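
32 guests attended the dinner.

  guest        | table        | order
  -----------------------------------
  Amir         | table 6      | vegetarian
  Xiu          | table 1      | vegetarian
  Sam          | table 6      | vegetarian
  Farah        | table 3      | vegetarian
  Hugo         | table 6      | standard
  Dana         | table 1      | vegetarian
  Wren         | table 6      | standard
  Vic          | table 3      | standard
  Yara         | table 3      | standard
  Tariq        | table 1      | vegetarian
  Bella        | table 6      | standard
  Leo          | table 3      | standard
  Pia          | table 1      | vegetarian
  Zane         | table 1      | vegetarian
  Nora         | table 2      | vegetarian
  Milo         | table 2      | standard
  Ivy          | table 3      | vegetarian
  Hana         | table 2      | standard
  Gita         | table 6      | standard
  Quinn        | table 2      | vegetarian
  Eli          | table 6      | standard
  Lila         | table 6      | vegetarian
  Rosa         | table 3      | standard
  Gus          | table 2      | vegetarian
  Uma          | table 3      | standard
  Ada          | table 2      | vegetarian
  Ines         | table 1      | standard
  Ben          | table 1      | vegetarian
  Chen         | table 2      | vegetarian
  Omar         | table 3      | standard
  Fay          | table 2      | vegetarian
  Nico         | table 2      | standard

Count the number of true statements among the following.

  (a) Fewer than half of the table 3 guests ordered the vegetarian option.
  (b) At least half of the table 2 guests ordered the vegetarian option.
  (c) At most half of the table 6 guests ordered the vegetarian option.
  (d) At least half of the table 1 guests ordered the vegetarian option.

4

(a) table 3: |A| = 8, |A ∩ B| = 2; needs |A ∩ B| < |A ∖ B| — true.
(b) table 2: |A| = 9, |A ∩ B| = 6; needs |A ∩ B| ≥ |A ∖ B| — true.
(c) table 6: |A| = 8, |A ∩ B| = 3; needs |A ∩ B| ≤ |A ∖ B| — true.
(d) table 1: |A| = 7, |A ∩ B| = 6; needs |A ∩ B| ≥ |A ∖ B| — true.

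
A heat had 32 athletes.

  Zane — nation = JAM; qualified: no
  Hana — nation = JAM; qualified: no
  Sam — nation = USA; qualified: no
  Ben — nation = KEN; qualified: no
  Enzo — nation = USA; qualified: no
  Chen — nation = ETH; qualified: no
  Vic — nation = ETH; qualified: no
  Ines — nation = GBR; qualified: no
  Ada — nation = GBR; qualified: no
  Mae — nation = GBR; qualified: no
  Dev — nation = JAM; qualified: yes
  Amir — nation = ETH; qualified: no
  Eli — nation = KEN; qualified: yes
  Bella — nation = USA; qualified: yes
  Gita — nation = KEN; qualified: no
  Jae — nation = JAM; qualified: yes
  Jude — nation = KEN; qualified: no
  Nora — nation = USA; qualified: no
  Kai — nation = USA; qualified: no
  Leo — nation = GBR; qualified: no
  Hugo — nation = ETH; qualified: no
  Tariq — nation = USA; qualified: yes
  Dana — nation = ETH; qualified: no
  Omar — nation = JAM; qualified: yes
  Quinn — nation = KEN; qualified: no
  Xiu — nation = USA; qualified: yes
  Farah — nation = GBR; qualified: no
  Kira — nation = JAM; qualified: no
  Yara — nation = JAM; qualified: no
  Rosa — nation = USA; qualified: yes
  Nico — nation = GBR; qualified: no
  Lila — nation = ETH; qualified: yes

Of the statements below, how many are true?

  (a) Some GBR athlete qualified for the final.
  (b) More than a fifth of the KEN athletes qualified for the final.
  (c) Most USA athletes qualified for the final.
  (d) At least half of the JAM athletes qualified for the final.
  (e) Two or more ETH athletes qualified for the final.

(a) GBR: |A| = 6, |A ∩ B| = 0; needs A ∩ B ≠ ∅ (|A ∩ B| ≥ 1) — false.
(b) KEN: |A| = 5, |A ∩ B| = 1; needs |A ∩ B| / |A| > 1/5 — false.
(c) USA: |A| = 8, |A ∩ B| = 4; needs |A ∩ B| > |A ∖ B| — false.
(d) JAM: |A| = 7, |A ∩ B| = 3; needs |A ∩ B| ≥ |A ∖ B| — false.
(e) ETH: |A| = 6, |A ∩ B| = 1; needs |A ∩ B| ≥ 2 — false.

0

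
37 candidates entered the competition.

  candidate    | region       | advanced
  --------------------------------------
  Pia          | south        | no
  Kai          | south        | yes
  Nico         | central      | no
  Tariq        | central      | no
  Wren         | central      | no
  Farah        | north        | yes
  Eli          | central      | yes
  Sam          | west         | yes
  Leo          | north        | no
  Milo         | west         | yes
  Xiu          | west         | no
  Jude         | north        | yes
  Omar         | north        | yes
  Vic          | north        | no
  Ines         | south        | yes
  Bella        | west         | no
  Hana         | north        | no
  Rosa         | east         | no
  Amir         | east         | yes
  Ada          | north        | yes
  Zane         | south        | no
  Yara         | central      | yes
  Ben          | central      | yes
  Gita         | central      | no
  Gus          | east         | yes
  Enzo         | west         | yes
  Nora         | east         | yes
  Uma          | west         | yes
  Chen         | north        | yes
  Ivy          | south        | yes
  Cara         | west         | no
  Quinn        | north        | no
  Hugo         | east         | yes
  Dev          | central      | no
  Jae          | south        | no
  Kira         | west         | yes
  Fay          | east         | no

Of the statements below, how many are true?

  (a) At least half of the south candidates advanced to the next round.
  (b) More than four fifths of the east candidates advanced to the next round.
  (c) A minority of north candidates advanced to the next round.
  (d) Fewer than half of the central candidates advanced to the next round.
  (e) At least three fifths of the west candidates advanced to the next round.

3

(a) south: |A| = 6, |A ∩ B| = 3; needs |A ∩ B| ≥ |A ∖ B| — true.
(b) east: |A| = 6, |A ∩ B| = 4; needs |A ∩ B| / |A| > 4/5 — false.
(c) north: |A| = 9, |A ∩ B| = 5; needs |A ∩ B| < |A ∖ B| — false.
(d) central: |A| = 8, |A ∩ B| = 3; needs |A ∩ B| < |A ∖ B| — true.
(e) west: |A| = 8, |A ∩ B| = 5; needs |A ∩ B| / |A| ≥ 3/5 — true.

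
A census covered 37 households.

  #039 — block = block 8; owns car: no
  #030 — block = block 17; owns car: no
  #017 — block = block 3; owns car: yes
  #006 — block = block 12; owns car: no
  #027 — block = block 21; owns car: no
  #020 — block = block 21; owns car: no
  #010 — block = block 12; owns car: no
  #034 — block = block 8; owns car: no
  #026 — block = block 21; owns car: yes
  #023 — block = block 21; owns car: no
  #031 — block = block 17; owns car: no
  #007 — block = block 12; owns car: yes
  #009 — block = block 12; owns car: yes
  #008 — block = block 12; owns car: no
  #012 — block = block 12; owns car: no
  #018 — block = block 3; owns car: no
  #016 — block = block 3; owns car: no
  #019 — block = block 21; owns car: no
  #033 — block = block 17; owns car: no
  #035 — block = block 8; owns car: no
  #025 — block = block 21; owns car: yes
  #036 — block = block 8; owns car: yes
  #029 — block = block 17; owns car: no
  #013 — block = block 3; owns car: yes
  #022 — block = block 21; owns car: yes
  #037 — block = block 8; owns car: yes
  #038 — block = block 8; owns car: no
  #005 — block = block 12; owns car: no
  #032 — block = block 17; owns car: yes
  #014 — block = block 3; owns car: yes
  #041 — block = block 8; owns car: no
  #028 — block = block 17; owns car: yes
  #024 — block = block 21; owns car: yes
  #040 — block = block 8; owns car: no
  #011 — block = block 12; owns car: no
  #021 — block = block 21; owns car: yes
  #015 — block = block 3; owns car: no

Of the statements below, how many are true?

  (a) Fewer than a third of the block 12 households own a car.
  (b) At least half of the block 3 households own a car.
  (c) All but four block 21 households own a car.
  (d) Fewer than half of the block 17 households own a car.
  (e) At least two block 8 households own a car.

5

(a) block 12: |A| = 8, |A ∩ B| = 2; needs |A ∩ B| / |A| < 1/3 — true.
(b) block 3: |A| = 6, |A ∩ B| = 3; needs |A ∩ B| ≥ |A ∖ B| — true.
(c) block 21: |A| = 9, |A ∩ B| = 5; needs |A ∖ B| = 4 — true.
(d) block 17: |A| = 6, |A ∩ B| = 2; needs |A ∩ B| < |A ∖ B| — true.
(e) block 8: |A| = 8, |A ∩ B| = 2; needs |A ∩ B| ≥ 2 — true.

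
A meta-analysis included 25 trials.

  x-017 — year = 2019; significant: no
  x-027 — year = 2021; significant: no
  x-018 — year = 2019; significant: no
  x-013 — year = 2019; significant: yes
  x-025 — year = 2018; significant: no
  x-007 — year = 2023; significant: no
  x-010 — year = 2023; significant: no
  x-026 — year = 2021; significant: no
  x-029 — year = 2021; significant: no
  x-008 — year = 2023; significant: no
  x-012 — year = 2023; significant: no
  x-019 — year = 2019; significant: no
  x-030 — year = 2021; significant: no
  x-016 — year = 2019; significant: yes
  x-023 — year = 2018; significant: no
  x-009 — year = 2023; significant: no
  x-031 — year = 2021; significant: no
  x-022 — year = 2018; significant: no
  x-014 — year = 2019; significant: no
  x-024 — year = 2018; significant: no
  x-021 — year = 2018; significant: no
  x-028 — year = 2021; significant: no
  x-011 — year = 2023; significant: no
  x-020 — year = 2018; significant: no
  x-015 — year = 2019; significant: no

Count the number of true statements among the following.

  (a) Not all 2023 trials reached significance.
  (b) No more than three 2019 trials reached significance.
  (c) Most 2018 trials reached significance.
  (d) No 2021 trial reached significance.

(a) 2023: |A| = 6, |A ∩ B| = 0; needs A ⊄ B (|A ∖ B| ≥ 1) — true.
(b) 2019: |A| = 7, |A ∩ B| = 2; needs |A ∩ B| ≤ 3 — true.
(c) 2018: |A| = 6, |A ∩ B| = 0; needs |A ∩ B| > |A ∖ B| — false.
(d) 2021: |A| = 6, |A ∩ B| = 0; needs A ∩ B = ∅ (|A ∩ B| = 0) — true.

3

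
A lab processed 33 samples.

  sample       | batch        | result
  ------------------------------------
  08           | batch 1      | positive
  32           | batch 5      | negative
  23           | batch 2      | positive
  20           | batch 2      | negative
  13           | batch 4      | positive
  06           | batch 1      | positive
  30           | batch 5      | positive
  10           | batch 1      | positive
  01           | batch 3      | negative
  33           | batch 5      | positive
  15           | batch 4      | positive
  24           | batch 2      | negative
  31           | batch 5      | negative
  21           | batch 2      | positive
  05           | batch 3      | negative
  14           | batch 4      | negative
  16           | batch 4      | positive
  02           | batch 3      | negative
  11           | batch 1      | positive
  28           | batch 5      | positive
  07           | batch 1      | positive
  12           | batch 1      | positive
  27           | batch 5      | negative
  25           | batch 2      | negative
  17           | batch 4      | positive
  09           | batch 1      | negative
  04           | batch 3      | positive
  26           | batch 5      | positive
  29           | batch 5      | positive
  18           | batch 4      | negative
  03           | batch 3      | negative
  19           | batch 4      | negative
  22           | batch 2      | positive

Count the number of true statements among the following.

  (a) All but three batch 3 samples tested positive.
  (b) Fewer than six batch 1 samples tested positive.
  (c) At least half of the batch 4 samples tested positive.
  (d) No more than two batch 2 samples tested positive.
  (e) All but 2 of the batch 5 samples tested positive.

1

(a) batch 3: |A| = 5, |A ∩ B| = 1; needs |A ∖ B| = 3 — false.
(b) batch 1: |A| = 7, |A ∩ B| = 6; needs |A ∩ B| < 6 — false.
(c) batch 4: |A| = 7, |A ∩ B| = 4; needs |A ∩ B| ≥ |A ∖ B| — true.
(d) batch 2: |A| = 6, |A ∩ B| = 3; needs |A ∩ B| ≤ 2 — false.
(e) batch 5: |A| = 8, |A ∩ B| = 5; needs |A ∖ B| = 2 — false.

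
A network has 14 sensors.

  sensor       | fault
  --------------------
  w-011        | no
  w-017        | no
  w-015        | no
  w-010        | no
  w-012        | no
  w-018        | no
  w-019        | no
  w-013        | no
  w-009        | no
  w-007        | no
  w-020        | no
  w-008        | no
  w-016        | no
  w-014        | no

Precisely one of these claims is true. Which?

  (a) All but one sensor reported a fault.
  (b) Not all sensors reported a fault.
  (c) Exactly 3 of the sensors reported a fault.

|A| = 14, |A ∩ B| = 0, |A ∖ B| = 14.
(a) requires |A ∖ B| = 1: false.
(b) requires A ⊄ B (|A ∖ B| ≥ 1): true.
(c) requires |A ∩ B| = 3: false.

(b)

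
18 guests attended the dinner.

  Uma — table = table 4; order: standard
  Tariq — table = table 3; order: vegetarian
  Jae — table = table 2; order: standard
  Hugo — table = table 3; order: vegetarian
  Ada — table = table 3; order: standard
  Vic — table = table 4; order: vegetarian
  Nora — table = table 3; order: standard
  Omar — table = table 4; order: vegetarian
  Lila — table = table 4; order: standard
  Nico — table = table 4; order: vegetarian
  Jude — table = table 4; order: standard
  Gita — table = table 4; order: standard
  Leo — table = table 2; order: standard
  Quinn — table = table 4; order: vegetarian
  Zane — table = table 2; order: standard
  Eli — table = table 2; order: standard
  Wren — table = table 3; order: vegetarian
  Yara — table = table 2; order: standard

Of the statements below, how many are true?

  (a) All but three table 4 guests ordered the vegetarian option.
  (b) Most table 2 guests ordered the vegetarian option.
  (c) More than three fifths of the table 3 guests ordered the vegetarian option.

(a) table 4: |A| = 8, |A ∩ B| = 4; needs |A ∖ B| = 3 — false.
(b) table 2: |A| = 5, |A ∩ B| = 0; needs |A ∩ B| > |A ∖ B| — false.
(c) table 3: |A| = 5, |A ∩ B| = 3; needs |A ∩ B| / |A| > 3/5 — false.

0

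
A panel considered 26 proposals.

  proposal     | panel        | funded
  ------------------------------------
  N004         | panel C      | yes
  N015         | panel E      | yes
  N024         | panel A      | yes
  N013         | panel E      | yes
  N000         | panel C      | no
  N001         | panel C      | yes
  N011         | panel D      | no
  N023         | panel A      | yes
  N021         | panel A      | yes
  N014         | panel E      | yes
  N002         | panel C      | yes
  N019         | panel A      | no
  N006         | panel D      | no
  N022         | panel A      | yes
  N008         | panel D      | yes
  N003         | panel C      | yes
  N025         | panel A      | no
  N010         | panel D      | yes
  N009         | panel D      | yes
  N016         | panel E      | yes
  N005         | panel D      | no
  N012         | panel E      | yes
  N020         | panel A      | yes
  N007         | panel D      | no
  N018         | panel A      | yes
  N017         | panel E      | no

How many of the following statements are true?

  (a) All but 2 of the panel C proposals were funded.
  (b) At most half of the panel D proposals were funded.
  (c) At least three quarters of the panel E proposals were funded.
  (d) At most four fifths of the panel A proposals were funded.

(a) panel C: |A| = 5, |A ∩ B| = 4; needs |A ∖ B| = 2 — false.
(b) panel D: |A| = 7, |A ∩ B| = 3; needs |A ∩ B| ≤ |A ∖ B| — true.
(c) panel E: |A| = 6, |A ∩ B| = 5; needs |A ∩ B| / |A| ≥ 3/4 — true.
(d) panel A: |A| = 8, |A ∩ B| = 6; needs |A ∩ B| / |A| ≤ 4/5 — true.

3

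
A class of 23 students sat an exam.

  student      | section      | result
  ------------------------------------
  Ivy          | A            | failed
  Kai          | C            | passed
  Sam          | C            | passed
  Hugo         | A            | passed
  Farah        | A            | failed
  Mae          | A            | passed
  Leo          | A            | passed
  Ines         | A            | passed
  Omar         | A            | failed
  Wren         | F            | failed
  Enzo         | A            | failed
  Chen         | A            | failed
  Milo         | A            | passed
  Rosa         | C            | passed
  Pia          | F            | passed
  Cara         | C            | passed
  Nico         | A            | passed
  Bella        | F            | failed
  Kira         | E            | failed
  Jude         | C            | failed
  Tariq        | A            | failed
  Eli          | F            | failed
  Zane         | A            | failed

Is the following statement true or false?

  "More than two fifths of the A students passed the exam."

True

The determiner here denotes the relation: |A ∩ B| / |A| > 2/5.
A (the restrictor) = {Ivy, Hugo, Farah, Mae, Leo, Ines, Omar, Enzo, Chen, Milo, Nico, Tariq, Zane}, |A| = 13.
A ∩ B = {Hugo, Mae, Leo, Ines, Milo, Nico}, so |A ∩ B| = 6.
A ∖ B = {Ivy, Farah, Omar, Enzo, Chen, Tariq, Zane}, so |A ∖ B| = 7.
|A ∩ B|/|A| = 6/13, so the statement is true.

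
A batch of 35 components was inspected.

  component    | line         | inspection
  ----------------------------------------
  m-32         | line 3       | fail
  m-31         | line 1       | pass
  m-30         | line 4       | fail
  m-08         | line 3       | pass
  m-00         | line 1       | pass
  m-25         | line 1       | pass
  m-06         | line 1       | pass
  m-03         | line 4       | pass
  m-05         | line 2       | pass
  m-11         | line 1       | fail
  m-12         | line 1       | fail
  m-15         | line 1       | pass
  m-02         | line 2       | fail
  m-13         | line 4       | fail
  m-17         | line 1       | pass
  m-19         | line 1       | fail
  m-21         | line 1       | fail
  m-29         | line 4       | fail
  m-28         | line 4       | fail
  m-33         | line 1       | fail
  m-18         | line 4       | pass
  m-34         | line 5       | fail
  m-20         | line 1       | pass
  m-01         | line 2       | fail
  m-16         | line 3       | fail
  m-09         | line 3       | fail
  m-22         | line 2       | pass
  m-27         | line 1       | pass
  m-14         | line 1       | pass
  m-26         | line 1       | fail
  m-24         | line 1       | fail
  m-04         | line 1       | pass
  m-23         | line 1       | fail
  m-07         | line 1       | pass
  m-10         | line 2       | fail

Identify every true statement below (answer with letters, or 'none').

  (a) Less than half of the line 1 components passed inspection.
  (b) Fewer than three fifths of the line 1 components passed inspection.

(b)

|A| = 19, |A ∩ B| = 11, |A ∖ B| = 8.
(a) |A ∩ B| < |A ∖ B|: fails.
(b) |A ∩ B| / |A| < 3/5: holds.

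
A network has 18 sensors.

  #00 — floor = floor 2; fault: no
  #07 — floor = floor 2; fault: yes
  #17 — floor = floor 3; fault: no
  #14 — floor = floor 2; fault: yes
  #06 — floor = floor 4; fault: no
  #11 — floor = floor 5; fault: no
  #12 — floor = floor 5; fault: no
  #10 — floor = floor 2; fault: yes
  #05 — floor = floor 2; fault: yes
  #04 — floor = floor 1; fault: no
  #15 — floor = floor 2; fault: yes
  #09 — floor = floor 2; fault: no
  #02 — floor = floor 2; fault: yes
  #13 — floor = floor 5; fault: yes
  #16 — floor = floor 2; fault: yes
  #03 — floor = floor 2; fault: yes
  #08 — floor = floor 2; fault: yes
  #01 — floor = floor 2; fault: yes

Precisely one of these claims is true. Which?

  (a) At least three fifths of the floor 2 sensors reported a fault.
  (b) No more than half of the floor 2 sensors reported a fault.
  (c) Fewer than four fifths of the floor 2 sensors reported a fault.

|A| = 12, |A ∩ B| = 10, |A ∖ B| = 2.
(a) requires |A ∩ B| / |A| ≥ 3/5: true.
(b) requires |A ∩ B| ≤ |A ∖ B|: false.
(c) requires |A ∩ B| / |A| < 4/5: false.

(a)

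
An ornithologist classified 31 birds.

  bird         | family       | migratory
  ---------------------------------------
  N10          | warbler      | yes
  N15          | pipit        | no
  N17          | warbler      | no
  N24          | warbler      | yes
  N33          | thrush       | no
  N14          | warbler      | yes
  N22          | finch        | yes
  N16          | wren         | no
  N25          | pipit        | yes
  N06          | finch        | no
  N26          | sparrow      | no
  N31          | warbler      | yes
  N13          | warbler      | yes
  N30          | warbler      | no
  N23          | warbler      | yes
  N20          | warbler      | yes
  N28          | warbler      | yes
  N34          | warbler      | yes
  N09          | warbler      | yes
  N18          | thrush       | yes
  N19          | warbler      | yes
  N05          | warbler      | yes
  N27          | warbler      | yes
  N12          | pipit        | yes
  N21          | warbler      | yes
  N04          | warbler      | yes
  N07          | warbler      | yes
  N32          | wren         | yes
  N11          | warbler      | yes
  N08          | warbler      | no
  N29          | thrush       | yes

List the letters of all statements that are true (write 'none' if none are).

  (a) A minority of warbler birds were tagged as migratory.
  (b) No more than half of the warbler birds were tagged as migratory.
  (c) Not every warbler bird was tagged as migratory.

(c)

|A| = 20, |A ∩ B| = 17, |A ∖ B| = 3.
(a) |A ∩ B| < |A ∖ B|: fails.
(b) |A ∩ B| ≤ |A ∖ B|: fails.
(c) A ⊄ B (|A ∖ B| ≥ 1): holds.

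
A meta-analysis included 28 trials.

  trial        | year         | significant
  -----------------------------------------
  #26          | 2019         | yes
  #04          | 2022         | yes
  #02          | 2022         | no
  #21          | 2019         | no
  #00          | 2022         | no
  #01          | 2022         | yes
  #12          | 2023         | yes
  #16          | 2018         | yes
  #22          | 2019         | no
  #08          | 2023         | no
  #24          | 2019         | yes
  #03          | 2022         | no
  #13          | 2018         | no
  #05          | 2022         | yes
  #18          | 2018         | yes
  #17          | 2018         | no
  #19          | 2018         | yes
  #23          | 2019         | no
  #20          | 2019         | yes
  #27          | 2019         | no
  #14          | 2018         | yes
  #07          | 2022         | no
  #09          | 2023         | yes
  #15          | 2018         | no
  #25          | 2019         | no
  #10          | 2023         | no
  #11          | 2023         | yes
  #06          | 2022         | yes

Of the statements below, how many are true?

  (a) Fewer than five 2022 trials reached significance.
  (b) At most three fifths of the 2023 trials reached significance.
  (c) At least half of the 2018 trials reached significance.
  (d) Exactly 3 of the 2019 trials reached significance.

4

(a) 2022: |A| = 8, |A ∩ B| = 4; needs |A ∩ B| < 5 — true.
(b) 2023: |A| = 5, |A ∩ B| = 3; needs |A ∩ B| / |A| ≤ 3/5 — true.
(c) 2018: |A| = 7, |A ∩ B| = 4; needs |A ∩ B| ≥ |A ∖ B| — true.
(d) 2019: |A| = 8, |A ∩ B| = 3; needs |A ∩ B| = 3 — true.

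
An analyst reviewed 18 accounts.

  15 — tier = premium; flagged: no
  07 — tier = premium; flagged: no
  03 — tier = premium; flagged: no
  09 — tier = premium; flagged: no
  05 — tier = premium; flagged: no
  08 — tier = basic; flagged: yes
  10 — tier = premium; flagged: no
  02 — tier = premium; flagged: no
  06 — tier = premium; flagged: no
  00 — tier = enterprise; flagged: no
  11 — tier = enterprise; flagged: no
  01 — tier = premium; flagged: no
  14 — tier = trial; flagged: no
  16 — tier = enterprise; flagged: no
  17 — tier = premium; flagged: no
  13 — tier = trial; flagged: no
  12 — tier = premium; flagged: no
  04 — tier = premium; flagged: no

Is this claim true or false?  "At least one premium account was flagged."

False

Truth condition: A ∩ B ≠ ∅ (|A ∩ B| ≥ 1).
A (the restrictor) = {15, 07, 03, 09, 05, 10, 02, 06, 01, 17, 12, 04}, |A| = 12.
A ∩ B = {}, so |A ∩ B| = 0.
So the statement is false.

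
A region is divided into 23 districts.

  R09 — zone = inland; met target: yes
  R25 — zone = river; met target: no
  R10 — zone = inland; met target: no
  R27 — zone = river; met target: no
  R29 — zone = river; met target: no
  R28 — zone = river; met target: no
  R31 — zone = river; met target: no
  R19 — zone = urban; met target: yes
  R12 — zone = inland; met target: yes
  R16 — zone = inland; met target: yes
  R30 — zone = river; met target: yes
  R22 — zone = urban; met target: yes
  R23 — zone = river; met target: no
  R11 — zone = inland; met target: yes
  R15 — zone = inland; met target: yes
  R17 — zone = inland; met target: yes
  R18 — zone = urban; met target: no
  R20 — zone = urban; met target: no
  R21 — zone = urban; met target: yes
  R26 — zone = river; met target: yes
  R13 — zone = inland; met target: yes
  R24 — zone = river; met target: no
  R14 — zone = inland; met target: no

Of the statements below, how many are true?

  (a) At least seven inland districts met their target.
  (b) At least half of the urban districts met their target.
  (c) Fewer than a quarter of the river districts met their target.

3

(a) inland: |A| = 9, |A ∩ B| = 7; needs |A ∩ B| ≥ 7 — true.
(b) urban: |A| = 5, |A ∩ B| = 3; needs |A ∩ B| ≥ |A ∖ B| — true.
(c) river: |A| = 9, |A ∩ B| = 2; needs |A ∩ B| / |A| < 1/4 — true.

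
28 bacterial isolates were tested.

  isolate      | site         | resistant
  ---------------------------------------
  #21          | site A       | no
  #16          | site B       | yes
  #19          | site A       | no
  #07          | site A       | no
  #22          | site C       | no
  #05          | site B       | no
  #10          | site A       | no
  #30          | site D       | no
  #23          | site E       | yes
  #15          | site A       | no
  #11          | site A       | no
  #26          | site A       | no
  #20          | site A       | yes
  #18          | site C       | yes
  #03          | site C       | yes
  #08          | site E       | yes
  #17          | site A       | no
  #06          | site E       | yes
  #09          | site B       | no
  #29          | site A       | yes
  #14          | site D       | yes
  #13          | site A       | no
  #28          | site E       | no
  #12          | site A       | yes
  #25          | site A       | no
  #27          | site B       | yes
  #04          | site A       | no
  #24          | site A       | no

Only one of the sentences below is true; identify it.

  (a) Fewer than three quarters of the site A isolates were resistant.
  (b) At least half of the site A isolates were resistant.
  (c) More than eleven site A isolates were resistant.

(a)

|A| = 15, |A ∩ B| = 3, |A ∖ B| = 12.
(a) requires |A ∩ B| / |A| < 3/4: true.
(b) requires |A ∩ B| ≥ |A ∖ B|: false.
(c) requires |A ∩ B| > 11: false.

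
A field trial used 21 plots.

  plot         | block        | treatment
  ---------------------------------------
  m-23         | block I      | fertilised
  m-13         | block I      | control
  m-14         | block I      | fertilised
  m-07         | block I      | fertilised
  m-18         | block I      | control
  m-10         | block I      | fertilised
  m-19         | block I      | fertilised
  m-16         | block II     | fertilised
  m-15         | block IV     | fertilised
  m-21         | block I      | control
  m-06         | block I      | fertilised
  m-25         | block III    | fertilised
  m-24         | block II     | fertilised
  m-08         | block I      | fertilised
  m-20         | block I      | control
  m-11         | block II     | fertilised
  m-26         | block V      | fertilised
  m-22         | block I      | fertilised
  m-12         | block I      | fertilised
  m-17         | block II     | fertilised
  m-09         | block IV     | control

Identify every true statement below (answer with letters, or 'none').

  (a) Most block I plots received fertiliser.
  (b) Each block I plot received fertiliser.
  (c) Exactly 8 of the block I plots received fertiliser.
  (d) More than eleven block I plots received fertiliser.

|A| = 13, |A ∩ B| = 9, |A ∖ B| = 4.
(a) |A ∩ B| > |A ∖ B|: holds.
(b) A ⊆ B, i.e. every element of A is in B (|A ∖ B| = 0): fails.
(c) |A ∩ B| = 8: fails.
(d) |A ∩ B| > 11: fails.

(a)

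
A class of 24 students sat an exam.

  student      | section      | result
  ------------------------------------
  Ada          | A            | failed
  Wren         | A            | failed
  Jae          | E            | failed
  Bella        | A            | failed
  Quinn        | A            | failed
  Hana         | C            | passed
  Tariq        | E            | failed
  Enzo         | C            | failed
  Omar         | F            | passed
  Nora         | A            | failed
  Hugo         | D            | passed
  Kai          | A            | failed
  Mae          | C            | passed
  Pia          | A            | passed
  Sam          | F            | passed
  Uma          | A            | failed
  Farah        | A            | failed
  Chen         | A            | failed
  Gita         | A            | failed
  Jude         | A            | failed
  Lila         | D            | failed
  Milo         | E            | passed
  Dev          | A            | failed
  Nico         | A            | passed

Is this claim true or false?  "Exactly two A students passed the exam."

The determiner here denotes the relation: |A ∩ B| = 2.
A (the restrictor) = {Ada, Wren, Bella, Quinn, Nora, Kai, Pia, Uma, Farah, Chen, Gita, Jude, Dev, Nico}, |A| = 14.
A ∩ B = {Pia, Nico}, so |A ∩ B| = 2.
|A ∩ B| = 2, so the statement is true.

True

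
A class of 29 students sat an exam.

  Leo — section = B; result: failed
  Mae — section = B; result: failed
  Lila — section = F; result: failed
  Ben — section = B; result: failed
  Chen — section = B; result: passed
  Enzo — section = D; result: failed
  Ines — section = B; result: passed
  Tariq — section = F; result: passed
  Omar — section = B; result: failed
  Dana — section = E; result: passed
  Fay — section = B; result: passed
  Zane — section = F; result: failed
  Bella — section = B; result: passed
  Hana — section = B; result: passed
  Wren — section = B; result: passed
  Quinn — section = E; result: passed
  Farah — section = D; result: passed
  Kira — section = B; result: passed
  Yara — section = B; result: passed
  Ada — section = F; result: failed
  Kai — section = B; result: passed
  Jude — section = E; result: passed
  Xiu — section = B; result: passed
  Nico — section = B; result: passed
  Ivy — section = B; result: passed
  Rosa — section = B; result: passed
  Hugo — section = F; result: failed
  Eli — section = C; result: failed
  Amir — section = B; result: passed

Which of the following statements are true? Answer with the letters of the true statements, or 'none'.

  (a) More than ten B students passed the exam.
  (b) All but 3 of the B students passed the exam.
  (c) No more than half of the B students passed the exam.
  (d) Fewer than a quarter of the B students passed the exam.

|A| = 18, |A ∩ B| = 14, |A ∖ B| = 4.
(a) |A ∩ B| > 10: holds.
(b) |A ∖ B| = 3: fails.
(c) |A ∩ B| ≤ |A ∖ B|: fails.
(d) |A ∩ B| / |A| < 1/4: fails.

(a)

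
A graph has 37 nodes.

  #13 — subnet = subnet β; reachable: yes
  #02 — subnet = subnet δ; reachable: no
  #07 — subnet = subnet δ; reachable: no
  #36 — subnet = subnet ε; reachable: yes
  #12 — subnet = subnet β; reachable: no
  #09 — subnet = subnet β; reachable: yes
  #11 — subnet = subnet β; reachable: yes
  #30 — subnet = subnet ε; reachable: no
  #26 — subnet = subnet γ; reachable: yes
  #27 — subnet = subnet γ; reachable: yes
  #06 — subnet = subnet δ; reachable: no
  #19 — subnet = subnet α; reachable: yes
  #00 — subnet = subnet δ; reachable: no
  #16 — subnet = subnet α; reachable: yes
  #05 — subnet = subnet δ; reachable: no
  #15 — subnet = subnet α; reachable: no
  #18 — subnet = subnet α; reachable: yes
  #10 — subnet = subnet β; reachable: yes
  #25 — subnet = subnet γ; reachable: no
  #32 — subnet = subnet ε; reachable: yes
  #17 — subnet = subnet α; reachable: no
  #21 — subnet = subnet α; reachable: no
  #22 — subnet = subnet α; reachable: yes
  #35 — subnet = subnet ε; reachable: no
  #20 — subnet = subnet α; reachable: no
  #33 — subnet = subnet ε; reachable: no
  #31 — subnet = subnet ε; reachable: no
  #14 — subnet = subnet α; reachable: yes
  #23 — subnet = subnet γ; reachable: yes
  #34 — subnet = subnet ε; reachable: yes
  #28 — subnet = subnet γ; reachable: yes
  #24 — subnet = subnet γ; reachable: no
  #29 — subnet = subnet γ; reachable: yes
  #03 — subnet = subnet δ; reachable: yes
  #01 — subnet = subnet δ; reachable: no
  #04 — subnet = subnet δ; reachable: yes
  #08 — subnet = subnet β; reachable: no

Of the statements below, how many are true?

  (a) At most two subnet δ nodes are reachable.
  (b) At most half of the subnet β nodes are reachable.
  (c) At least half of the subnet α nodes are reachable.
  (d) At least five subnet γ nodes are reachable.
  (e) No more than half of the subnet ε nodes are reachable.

4

(a) subnet δ: |A| = 8, |A ∩ B| = 2; needs |A ∩ B| ≤ 2 — true.
(b) subnet β: |A| = 6, |A ∩ B| = 4; needs |A ∩ B| ≤ |A ∖ B| — false.
(c) subnet α: |A| = 9, |A ∩ B| = 5; needs |A ∩ B| ≥ |A ∖ B| — true.
(d) subnet γ: |A| = 7, |A ∩ B| = 5; needs |A ∩ B| ≥ 5 — true.
(e) subnet ε: |A| = 7, |A ∩ B| = 3; needs |A ∩ B| ≤ |A ∖ B| — true.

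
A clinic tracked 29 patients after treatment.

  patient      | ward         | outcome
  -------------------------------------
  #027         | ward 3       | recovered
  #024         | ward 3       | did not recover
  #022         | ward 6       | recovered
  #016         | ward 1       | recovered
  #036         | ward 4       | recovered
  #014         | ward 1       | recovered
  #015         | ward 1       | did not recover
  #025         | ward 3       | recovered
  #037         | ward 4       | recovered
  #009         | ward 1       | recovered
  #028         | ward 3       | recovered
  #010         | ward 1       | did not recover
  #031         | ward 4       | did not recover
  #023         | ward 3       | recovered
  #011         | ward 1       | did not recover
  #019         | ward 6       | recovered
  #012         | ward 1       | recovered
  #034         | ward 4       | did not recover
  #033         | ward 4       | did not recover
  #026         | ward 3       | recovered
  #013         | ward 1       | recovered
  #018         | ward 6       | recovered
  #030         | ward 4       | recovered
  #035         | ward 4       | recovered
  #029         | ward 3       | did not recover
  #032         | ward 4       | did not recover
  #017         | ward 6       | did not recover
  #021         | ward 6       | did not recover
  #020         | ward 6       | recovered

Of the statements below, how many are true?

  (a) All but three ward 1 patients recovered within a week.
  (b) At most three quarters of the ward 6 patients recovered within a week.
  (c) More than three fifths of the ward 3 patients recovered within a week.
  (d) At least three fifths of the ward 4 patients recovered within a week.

(a) ward 1: |A| = 8, |A ∩ B| = 5; needs |A ∖ B| = 3 — true.
(b) ward 6: |A| = 6, |A ∩ B| = 4; needs |A ∩ B| / |A| ≤ 3/4 — true.
(c) ward 3: |A| = 7, |A ∩ B| = 5; needs |A ∩ B| / |A| > 3/5 — true.
(d) ward 4: |A| = 8, |A ∩ B| = 4; needs |A ∩ B| / |A| ≥ 3/5 — false.

3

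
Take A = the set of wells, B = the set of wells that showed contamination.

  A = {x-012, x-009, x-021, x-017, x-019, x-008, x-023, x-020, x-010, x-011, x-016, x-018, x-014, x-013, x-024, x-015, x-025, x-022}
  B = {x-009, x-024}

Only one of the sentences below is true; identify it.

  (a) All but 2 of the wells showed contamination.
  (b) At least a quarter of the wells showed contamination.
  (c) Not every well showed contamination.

|A| = 18, |A ∩ B| = 2, |A ∖ B| = 16.
(a) requires |A ∖ B| = 2: false.
(b) requires |A ∩ B| / |A| ≥ 1/4: false.
(c) requires A ⊄ B (|A ∖ B| ≥ 1): true.

(c)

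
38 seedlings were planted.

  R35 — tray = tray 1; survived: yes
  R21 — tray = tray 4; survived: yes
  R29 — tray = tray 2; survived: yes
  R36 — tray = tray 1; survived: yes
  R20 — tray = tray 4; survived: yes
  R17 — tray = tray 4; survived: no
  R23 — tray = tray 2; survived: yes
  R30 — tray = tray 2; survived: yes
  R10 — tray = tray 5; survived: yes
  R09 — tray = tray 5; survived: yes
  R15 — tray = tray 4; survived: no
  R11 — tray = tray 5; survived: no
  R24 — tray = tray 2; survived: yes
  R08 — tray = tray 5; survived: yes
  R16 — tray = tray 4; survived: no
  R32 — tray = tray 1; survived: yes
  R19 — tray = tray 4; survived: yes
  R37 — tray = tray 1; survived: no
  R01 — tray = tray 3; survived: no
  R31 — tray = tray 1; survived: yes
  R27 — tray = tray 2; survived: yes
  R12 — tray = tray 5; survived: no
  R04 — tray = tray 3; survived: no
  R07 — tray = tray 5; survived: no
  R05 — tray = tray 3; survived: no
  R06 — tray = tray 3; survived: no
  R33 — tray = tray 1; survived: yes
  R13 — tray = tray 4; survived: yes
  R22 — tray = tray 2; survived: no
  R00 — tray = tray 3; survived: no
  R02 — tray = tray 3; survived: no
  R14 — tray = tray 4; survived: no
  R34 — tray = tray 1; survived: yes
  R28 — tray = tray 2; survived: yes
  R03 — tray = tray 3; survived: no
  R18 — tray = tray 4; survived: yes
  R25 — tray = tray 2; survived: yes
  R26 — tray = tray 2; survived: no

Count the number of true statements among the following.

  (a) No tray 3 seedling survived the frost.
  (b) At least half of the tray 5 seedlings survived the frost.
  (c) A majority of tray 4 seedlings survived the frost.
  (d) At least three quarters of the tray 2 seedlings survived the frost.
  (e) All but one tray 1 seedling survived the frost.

(a) tray 3: |A| = 7, |A ∩ B| = 0; needs A ∩ B = ∅ (|A ∩ B| = 0) — true.
(b) tray 5: |A| = 6, |A ∩ B| = 3; needs |A ∩ B| ≥ |A ∖ B| — true.
(c) tray 4: |A| = 9, |A ∩ B| = 5; needs |A ∩ B| > |A ∖ B| — true.
(d) tray 2: |A| = 9, |A ∩ B| = 7; needs |A ∩ B| / |A| ≥ 3/4 — true.
(e) tray 1: |A| = 7, |A ∩ B| = 6; needs |A ∖ B| = 1 — true.

5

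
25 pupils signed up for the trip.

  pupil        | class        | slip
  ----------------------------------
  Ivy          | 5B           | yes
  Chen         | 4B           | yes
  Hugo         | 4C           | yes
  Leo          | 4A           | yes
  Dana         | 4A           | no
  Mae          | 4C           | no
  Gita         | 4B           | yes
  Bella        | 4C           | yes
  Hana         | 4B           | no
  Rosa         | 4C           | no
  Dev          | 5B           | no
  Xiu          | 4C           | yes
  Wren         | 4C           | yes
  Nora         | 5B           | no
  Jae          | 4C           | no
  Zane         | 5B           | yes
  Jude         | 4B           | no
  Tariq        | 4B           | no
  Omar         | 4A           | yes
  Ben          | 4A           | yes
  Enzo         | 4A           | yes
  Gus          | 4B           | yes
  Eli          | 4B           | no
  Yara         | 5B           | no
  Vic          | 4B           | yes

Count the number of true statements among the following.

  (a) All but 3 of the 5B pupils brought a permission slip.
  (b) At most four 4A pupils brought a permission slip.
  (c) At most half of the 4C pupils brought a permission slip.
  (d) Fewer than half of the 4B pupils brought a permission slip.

2

(a) 5B: |A| = 5, |A ∩ B| = 2; needs |A ∖ B| = 3 — true.
(b) 4A: |A| = 5, |A ∩ B| = 4; needs |A ∩ B| ≤ 4 — true.
(c) 4C: |A| = 7, |A ∩ B| = 4; needs |A ∩ B| ≤ |A ∖ B| — false.
(d) 4B: |A| = 8, |A ∩ B| = 4; needs |A ∩ B| < |A ∖ B| — false.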